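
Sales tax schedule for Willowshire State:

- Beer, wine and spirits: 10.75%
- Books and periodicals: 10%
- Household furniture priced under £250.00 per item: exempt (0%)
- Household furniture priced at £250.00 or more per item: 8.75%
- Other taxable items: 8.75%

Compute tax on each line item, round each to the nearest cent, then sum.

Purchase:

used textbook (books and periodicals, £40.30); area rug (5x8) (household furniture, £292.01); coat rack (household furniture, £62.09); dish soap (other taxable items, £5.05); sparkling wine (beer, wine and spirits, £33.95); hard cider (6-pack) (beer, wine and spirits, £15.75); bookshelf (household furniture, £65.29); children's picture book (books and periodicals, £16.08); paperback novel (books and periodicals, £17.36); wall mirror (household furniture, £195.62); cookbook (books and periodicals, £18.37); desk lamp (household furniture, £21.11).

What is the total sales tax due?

£40.55

Used textbook £40.30: books and periodicals → 10% → £4.03
Area rug (5x8) £292.01: household furniture, £250.00 or more → 8.75% → £25.55
Coat rack £62.09: household furniture, under £250.00 → 0% → £0.00
Dish soap £5.05: other taxable items → 8.75% → £0.44
Sparkling wine £33.95: beer, wine and spirits → 10.75% → £3.65
Hard cider (6-pack) £15.75: beer, wine and spirits → 10.75% → £1.69
Bookshelf £65.29: household furniture, under £250.00 → 0% → £0.00
Children's picture book £16.08: books and periodicals → 10% → £1.61
Paperback novel £17.36: books and periodicals → 10% → £1.74
Wall mirror £195.62: household furniture, under £250.00 → 0% → £0.00
Cookbook £18.37: books and periodicals → 10% → £1.84
Desk lamp £21.11: household furniture, under £250.00 → 0% → £0.00
Total tax = £4.03 + £25.55 + £0.44 + £3.65 + £1.69 + £1.61 + £1.74 + £1.84 = £40.55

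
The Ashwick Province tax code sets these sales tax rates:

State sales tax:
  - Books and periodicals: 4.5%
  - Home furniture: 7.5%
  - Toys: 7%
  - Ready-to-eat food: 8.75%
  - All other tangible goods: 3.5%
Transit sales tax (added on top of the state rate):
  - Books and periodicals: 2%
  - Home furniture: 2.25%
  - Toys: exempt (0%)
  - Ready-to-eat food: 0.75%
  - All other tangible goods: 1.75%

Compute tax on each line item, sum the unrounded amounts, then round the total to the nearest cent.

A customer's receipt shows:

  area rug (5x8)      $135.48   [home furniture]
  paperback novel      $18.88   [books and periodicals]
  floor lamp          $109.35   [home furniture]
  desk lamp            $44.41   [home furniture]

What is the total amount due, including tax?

Area rug (5x8) $135.48: home furniture → 7.5% + 2.25% transit = 9.75% → $13.2093
Paperback novel $18.88: books and periodicals → 4.5% + 2% transit = 6.5% → $1.2272
Floor lamp $109.35: home furniture → 7.5% + 2.25% transit = 9.75% → $10.661625
Desk lamp $44.41: home furniture → 7.5% + 2.25% transit = 9.75% → $4.329975
Subtotal = $308.12; unrounded tax = $29.4281 → $29.43; total due = $337.55

$337.55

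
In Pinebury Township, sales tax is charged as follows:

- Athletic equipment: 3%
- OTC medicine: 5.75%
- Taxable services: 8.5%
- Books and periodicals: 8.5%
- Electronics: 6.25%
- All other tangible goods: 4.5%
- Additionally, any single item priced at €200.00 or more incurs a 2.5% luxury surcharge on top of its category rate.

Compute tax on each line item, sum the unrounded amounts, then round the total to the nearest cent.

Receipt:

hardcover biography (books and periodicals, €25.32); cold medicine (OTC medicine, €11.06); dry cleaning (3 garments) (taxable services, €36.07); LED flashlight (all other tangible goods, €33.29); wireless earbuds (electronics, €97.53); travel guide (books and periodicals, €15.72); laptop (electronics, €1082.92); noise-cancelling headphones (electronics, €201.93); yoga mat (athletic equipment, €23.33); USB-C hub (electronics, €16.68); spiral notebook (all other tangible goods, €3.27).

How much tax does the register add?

€129.10

Hardcover biography €25.32: books and periodicals → 8.5% → €2.1522
Cold medicine €11.06: OTC medicine → 5.75% → €0.63595
Dry cleaning (3 garments) €36.07: taxable services → 8.5% → €3.06595
LED flashlight €33.29: all other tangible goods → 4.5% → €1.49805
Wireless earbuds €97.53: electronics → 6.25% → €6.095625
Travel guide €15.72: books and periodicals → 8.5% → €1.3362
Laptop €1082.92: electronics → 6.25% + 2.5% surcharge = 8.75% → €94.7555
Noise-cancelling headphones €201.93: electronics → 6.25% + 2.5% surcharge = 8.75% → €17.668875
Yoga mat €23.33: athletic equipment → 3% → €0.6999
USB-C hub €16.68: electronics → 6.25% → €1.0425
Spiral notebook €3.27: all other tangible goods → 4.5% → €0.14715
Unrounded tax sum = €129.0979 → €129.10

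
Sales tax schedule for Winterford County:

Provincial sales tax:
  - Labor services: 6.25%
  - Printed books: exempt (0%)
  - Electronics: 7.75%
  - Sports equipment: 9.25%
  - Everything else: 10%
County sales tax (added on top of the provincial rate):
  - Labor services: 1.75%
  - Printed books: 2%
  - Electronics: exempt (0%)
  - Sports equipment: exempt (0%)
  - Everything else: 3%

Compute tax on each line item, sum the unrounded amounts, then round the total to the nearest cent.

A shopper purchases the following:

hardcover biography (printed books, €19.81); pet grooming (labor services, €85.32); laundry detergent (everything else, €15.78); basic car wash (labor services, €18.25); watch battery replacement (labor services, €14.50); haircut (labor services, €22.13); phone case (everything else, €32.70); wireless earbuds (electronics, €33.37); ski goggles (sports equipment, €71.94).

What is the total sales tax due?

€27.16

Hardcover biography €19.81: printed books → 0% + 2% county = 2% → €0.3962
Pet grooming €85.32: labor services → 6.25% + 1.75% county = 8% → €6.8256
Laundry detergent €15.78: everything else → 10% + 3% county = 13% → €2.0514
Basic car wash €18.25: labor services → 6.25% + 1.75% county = 8% → €1.46
Watch battery replacement €14.50: labor services → 6.25% + 1.75% county = 8% → €1.16
Haircut €22.13: labor services → 6.25% + 1.75% county = 8% → €1.7704
Phone case €32.70: everything else → 10% + 3% county = 13% → €4.251
Wireless earbuds €33.37: electronics → 7.75% + 0% county = 7.75% → €2.586175
Ski goggles €71.94: sports equipment → 9.25% + 0% county = 9.25% → €6.65445
Unrounded tax sum = €27.155225 → €27.16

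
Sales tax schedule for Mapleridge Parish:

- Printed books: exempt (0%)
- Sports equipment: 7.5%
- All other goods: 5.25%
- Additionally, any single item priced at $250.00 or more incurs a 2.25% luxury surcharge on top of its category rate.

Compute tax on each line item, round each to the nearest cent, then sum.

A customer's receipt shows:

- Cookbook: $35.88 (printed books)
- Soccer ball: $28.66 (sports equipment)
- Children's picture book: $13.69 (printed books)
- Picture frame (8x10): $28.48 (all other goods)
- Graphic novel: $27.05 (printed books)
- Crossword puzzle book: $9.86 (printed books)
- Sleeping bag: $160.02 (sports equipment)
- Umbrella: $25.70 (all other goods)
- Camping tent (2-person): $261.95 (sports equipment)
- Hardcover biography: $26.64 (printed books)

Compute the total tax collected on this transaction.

$42.54

Cookbook $35.88: printed books → 0% → $0.00
Soccer ball $28.66: sports equipment → 7.5% → $2.15
Children's picture book $13.69: printed books → 0% → $0.00
Picture frame (8x10) $28.48: all other goods → 5.25% → $1.50
Graphic novel $27.05: printed books → 0% → $0.00
Crossword puzzle book $9.86: printed books → 0% → $0.00
Sleeping bag $160.02: sports equipment → 7.5% → $12.00
Umbrella $25.70: all other goods → 5.25% → $1.35
Camping tent (2-person) $261.95: sports equipment → 7.5% + 2.25% surcharge = 9.75% → $25.54
Hardcover biography $26.64: printed books → 0% → $0.00
Total tax = $2.15 + $1.50 + $12.00 + $1.35 + $25.54 = $42.54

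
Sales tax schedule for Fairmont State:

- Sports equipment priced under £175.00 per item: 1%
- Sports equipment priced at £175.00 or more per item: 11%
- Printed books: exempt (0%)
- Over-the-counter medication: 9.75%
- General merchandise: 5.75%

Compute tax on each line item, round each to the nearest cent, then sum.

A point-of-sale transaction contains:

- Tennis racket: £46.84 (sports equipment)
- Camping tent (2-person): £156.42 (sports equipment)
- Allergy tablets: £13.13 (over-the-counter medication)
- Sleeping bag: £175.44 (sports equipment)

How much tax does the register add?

Tennis racket £46.84: sports equipment, under £175.00 → 1% → £0.47
Camping tent (2-person) £156.42: sports equipment, under £175.00 → 1% → £1.56
Allergy tablets £13.13: over-the-counter medication → 9.75% → £1.28
Sleeping bag £175.44: sports equipment, £175.00 or more → 11% → £19.30
Total tax = £0.47 + £1.56 + £1.28 + £19.30 = £22.61

£22.61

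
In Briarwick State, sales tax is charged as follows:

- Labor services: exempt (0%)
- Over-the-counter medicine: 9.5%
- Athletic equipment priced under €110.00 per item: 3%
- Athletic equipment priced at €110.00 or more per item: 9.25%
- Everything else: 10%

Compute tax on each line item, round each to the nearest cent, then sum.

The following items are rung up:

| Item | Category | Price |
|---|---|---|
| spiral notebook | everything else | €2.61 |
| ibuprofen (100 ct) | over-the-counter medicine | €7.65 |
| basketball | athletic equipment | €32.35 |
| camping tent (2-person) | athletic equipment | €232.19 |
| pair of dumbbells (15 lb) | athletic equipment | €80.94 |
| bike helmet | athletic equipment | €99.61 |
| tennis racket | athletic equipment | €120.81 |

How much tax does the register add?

€40.03

Spiral notebook €2.61: everything else → 10% → €0.26
Ibuprofen (100 ct) €7.65: over-the-counter medicine → 9.5% → €0.73
Basketball €32.35: athletic equipment, under €110.00 → 3% → €0.97
Camping tent (2-person) €232.19: athletic equipment, €110.00 or more → 9.25% → €21.48
Pair of dumbbells (15 lb) €80.94: athletic equipment, under €110.00 → 3% → €2.43
Bike helmet €99.61: athletic equipment, under €110.00 → 3% → €2.99
Tennis racket €120.81: athletic equipment, €110.00 or more → 9.25% → €11.17
Total tax = €0.26 + €0.73 + €0.97 + €21.48 + €2.43 + €2.99 + €11.17 = €40.03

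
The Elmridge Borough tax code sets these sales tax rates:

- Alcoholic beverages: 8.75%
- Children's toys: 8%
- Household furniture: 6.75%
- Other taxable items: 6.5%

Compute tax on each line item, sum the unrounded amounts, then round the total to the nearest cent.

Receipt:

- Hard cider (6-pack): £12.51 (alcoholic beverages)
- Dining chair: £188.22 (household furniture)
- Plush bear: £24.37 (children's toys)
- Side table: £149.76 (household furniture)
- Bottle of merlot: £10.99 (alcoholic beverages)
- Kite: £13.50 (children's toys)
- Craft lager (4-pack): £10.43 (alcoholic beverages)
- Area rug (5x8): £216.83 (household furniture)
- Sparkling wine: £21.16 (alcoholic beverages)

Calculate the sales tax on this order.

Hard cider (6-pack) £12.51: alcoholic beverages → 8.75% → £1.094625
Dining chair £188.22: household furniture → 6.75% → £12.70485
Plush bear £24.37: children's toys → 8% → £1.9496
Side table £149.76: household furniture → 6.75% → £10.1088
Bottle of merlot £10.99: alcoholic beverages → 8.75% → £0.961625
Kite £13.50: children's toys → 8% → £1.08
Craft lager (4-pack) £10.43: alcoholic beverages → 8.75% → £0.912625
Area rug (5x8) £216.83: household furniture → 6.75% → £14.636025
Sparkling wine £21.16: alcoholic beverages → 8.75% → £1.8515
Unrounded tax sum = £45.29965 → £45.30

£45.30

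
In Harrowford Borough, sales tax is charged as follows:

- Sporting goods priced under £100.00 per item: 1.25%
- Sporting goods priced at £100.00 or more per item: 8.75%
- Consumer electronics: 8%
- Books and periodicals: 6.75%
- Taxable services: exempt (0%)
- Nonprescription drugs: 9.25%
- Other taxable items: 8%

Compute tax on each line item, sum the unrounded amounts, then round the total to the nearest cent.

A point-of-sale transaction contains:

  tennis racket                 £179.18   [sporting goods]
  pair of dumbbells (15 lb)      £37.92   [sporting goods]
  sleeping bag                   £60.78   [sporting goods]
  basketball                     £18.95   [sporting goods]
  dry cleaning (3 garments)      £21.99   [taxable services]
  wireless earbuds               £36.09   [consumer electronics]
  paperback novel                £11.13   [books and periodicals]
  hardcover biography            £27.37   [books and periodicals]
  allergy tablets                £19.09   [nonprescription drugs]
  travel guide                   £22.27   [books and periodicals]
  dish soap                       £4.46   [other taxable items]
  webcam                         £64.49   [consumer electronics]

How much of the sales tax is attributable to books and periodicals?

£4.10

Paperback novel £11.13: books and periodicals → 6.75% → £0.751275
Hardcover biography £27.37: books and periodicals → 6.75% → £1.847475
Travel guide £22.27: books and periodicals → 6.75% → £1.503225
Tax on books and periodicals: unrounded sum = £4.101975 → £4.10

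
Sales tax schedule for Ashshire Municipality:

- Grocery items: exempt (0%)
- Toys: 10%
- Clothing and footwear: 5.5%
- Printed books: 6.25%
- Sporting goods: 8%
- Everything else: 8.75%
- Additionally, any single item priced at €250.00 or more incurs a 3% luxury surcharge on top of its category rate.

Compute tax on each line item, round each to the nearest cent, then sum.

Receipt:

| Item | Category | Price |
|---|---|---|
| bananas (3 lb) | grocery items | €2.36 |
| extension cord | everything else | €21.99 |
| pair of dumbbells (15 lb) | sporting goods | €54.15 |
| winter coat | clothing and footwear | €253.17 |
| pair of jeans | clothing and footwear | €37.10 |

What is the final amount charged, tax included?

Bananas (3 lb) €2.36: grocery items → 0% → €0.00
Extension cord €21.99: everything else → 8.75% → €1.92
Pair of dumbbells (15 lb) €54.15: sporting goods → 8% → €4.33
Winter coat €253.17: clothing and footwear → 5.5% + 3% surcharge = 8.5% → €21.52
Pair of jeans €37.10: clothing and footwear → 5.5% → €2.04
Subtotal = €368.77; tax = €29.81; total due = €398.58

€398.58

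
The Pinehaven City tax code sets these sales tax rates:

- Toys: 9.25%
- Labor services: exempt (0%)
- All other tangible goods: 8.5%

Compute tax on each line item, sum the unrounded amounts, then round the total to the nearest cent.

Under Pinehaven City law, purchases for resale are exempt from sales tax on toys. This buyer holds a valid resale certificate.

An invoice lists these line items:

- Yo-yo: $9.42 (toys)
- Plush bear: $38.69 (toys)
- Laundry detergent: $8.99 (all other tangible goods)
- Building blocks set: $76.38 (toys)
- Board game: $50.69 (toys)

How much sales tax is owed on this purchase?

Yo-yo $9.42: toys, buyer-exempt → 0% → $0.00
Plush bear $38.69: toys, buyer-exempt → 0% → $0.00
Laundry detergent $8.99: all other tangible goods → 8.5% → $0.76415
Building blocks set $76.38: toys, buyer-exempt → 0% → $0.00
Board game $50.69: toys, buyer-exempt → 0% → $0.00
Unrounded tax sum = $0.76415 → $0.76

$0.76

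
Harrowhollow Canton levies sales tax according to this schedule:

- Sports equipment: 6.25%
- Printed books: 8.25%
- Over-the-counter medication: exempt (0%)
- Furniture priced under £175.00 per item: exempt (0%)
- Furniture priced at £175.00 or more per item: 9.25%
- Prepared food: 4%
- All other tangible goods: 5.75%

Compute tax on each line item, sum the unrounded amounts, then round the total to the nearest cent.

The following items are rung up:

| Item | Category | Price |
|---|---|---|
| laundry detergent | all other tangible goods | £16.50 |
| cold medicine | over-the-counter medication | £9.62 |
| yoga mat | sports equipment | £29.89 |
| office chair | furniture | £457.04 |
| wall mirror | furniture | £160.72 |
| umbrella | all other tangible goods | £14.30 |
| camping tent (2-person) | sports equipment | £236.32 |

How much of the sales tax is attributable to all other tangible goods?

Laundry detergent £16.50: all other tangible goods → 5.75% → £0.94875
Umbrella £14.30: all other tangible goods → 5.75% → £0.82225
Tax on all other tangible goods: unrounded sum = £1.771 → £1.77

£1.77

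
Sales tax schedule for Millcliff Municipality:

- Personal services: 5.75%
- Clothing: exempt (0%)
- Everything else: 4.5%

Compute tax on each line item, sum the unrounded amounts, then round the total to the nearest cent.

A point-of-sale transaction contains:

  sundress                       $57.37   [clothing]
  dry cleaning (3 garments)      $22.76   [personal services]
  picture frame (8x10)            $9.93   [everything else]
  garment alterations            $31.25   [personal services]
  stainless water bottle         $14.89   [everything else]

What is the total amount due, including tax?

Sundress $57.37: clothing → 0% → $0.00
Dry cleaning (3 garments) $22.76: personal services → 5.75% → $1.3087
Picture frame (8x10) $9.93: everything else → 4.5% → $0.44685
Garment alterations $31.25: personal services → 5.75% → $1.796875
Stainless water bottle $14.89: everything else → 4.5% → $0.67005
Subtotal = $136.20; unrounded tax = $4.222475 → $4.22; total due = $140.42

$140.42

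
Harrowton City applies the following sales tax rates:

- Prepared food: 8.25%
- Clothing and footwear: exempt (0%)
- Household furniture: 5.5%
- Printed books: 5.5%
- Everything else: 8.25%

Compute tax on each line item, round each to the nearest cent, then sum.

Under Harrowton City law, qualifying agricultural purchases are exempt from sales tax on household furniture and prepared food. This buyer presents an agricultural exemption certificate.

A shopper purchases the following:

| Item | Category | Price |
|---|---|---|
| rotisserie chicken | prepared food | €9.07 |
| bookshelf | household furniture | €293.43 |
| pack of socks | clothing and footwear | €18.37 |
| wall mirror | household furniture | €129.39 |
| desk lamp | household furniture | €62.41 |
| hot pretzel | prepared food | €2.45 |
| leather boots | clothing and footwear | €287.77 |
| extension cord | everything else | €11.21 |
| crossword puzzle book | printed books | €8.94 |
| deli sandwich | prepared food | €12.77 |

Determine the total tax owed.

Rotisserie chicken €9.07: prepared food, buyer-exempt → 0% → €0.00
Bookshelf €293.43: household furniture, buyer-exempt → 0% → €0.00
Pack of socks €18.37: clothing and footwear → 0% → €0.00
Wall mirror €129.39: household furniture, buyer-exempt → 0% → €0.00
Desk lamp €62.41: household furniture, buyer-exempt → 0% → €0.00
Hot pretzel €2.45: prepared food, buyer-exempt → 0% → €0.00
Leather boots €287.77: clothing and footwear → 0% → €0.00
Extension cord €11.21: everything else → 8.25% → €0.92
Crossword puzzle book €8.94: printed books → 5.5% → €0.49
Deli sandwich €12.77: prepared food, buyer-exempt → 0% → €0.00
Total tax = €0.92 + €0.49 = €1.41

€1.41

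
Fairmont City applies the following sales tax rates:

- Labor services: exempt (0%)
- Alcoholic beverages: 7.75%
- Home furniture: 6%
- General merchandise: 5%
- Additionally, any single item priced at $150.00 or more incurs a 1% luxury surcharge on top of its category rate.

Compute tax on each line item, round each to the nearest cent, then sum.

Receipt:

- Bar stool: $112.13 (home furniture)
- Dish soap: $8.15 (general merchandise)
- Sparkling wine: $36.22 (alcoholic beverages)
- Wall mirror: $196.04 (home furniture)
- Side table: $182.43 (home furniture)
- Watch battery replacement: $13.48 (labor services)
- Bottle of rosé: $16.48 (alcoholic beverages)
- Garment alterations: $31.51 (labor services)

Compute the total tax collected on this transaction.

$37.72

Bar stool $112.13: home furniture → 6% → $6.73
Dish soap $8.15: general merchandise → 5% → $0.41
Sparkling wine $36.22: alcoholic beverages → 7.75% → $2.81
Wall mirror $196.04: home furniture → 6% + 1% surcharge = 7% → $13.72
Side table $182.43: home furniture → 6% + 1% surcharge = 7% → $12.77
Watch battery replacement $13.48: labor services → 0% → $0.00
Bottle of rosé $16.48: alcoholic beverages → 7.75% → $1.28
Garment alterations $31.51: labor services → 0% → $0.00
Total tax = $6.73 + $0.41 + $2.81 + $13.72 + $12.77 + $1.28 = $37.72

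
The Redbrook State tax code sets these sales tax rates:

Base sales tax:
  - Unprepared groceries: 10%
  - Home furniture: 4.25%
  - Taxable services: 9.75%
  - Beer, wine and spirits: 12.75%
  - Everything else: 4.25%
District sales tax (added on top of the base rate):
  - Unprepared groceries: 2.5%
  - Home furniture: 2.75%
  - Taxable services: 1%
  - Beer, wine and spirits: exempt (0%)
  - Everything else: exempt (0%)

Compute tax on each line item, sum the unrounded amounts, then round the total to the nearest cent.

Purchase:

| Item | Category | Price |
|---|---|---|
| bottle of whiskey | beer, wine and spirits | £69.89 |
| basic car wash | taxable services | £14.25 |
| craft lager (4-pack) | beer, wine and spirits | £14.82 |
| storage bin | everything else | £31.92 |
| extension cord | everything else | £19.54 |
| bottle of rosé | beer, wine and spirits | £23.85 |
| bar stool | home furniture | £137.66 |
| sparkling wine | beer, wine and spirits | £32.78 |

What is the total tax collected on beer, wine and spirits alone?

Bottle of whiskey £69.89: beer, wine and spirits → 12.75% + 0% district = 12.75% → £8.910975
Craft lager (4-pack) £14.82: beer, wine and spirits → 12.75% + 0% district = 12.75% → £1.88955
Bottle of rosé £23.85: beer, wine and spirits → 12.75% + 0% district = 12.75% → £3.040875
Sparkling wine £32.78: beer, wine and spirits → 12.75% + 0% district = 12.75% → £4.17945
Tax on beer, wine and spirits: unrounded sum = £18.02085 → £18.02

£18.02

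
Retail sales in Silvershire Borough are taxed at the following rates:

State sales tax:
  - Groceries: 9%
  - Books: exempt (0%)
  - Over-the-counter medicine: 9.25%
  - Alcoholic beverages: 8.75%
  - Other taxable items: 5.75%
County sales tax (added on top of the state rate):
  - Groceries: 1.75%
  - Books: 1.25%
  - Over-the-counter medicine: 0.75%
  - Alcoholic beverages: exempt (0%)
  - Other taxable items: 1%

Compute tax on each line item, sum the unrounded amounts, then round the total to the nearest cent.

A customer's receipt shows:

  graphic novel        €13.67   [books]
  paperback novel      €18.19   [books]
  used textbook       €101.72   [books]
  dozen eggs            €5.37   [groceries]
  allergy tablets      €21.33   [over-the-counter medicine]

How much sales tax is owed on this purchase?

€4.38

Graphic novel €13.67: books → 0% + 1.25% county = 1.25% → €0.170875
Paperback novel €18.19: books → 0% + 1.25% county = 1.25% → €0.227375
Used textbook €101.72: books → 0% + 1.25% county = 1.25% → €1.2715
Dozen eggs €5.37: groceries → 9% + 1.75% county = 10.75% → €0.577275
Allergy tablets €21.33: over-the-counter medicine → 9.25% + 0.75% county = 10% → €2.133
Unrounded tax sum = €4.380025 → €4.38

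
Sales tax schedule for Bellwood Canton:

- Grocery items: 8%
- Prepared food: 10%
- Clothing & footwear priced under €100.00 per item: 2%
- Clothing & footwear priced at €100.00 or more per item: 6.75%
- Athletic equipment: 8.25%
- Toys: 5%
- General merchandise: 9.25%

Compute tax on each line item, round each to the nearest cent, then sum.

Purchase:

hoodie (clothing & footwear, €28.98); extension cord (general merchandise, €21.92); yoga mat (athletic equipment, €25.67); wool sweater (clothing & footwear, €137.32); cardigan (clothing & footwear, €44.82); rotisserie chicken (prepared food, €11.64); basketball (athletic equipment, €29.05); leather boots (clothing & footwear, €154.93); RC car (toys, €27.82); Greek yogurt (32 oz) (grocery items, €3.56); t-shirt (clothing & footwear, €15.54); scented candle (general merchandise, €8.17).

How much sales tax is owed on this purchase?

Hoodie €28.98: clothing & footwear, under €100.00 → 2% → €0.58
Extension cord €21.92: general merchandise → 9.25% → €2.03
Yoga mat €25.67: athletic equipment → 8.25% → €2.12
Wool sweater €137.32: clothing & footwear, €100.00 or more → 6.75% → €9.27
Cardigan €44.82: clothing & footwear, under €100.00 → 2% → €0.90
Rotisserie chicken €11.64: prepared food → 10% → €1.16
Basketball €29.05: athletic equipment → 8.25% → €2.40
Leather boots €154.93: clothing & footwear, €100.00 or more → 6.75% → €10.46
RC car €27.82: toys → 5% → €1.39
Greek yogurt (32 oz) €3.56: grocery items → 8% → €0.28
T-shirt €15.54: clothing & footwear, under €100.00 → 2% → €0.31
Scented candle €8.17: general merchandise → 9.25% → €0.76
Total tax = €0.58 + €2.03 + €2.12 + €9.27 + €0.90 + €1.16 + €2.40 + €10.46 + €1.39 + €0.28 + €0.31 + €0.76 = €31.66

€31.66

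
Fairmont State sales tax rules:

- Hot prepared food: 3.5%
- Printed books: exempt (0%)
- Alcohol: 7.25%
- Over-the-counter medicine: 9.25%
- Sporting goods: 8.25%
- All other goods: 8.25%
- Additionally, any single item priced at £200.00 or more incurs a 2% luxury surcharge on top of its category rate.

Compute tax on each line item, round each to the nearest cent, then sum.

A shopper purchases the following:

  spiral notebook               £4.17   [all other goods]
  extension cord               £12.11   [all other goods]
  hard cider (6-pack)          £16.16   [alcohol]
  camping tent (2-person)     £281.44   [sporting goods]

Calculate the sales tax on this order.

Spiral notebook £4.17: all other goods → 8.25% → £0.34
Extension cord £12.11: all other goods → 8.25% → £1.00
Hard cider (6-pack) £16.16: alcohol → 7.25% → £1.17
Camping tent (2-person) £281.44: sporting goods → 8.25% + 2% surcharge = 10.25% → £28.85
Total tax = £0.34 + £1.00 + £1.17 + £28.85 = £31.36

£31.36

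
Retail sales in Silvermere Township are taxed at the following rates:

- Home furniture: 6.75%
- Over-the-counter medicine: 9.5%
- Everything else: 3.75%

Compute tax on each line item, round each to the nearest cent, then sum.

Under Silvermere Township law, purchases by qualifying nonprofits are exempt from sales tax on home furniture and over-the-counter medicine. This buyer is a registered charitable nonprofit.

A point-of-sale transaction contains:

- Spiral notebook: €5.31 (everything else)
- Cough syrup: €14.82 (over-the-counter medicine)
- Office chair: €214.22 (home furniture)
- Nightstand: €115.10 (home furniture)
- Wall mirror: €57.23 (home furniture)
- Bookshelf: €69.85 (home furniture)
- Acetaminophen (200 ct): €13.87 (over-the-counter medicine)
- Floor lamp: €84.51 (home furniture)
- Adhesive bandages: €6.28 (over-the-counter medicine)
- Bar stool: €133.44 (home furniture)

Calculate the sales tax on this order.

Spiral notebook €5.31: everything else → 3.75% → €0.20
Cough syrup €14.82: over-the-counter medicine, buyer-exempt → 0% → €0.00
Office chair €214.22: home furniture, buyer-exempt → 0% → €0.00
Nightstand €115.10: home furniture, buyer-exempt → 0% → €0.00
Wall mirror €57.23: home furniture, buyer-exempt → 0% → €0.00
Bookshelf €69.85: home furniture, buyer-exempt → 0% → €0.00
Acetaminophen (200 ct) €13.87: over-the-counter medicine, buyer-exempt → 0% → €0.00
Floor lamp €84.51: home furniture, buyer-exempt → 0% → €0.00
Adhesive bandages €6.28: over-the-counter medicine, buyer-exempt → 0% → €0.00
Bar stool €133.44: home furniture, buyer-exempt → 0% → €0.00
Total tax = €0.20

€0.20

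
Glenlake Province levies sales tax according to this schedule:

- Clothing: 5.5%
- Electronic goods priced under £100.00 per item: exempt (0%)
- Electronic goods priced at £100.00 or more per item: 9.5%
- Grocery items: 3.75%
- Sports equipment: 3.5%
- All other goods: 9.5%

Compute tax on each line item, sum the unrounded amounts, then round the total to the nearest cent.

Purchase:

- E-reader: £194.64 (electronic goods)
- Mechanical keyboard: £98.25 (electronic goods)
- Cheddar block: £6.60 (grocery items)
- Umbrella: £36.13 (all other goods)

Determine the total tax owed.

E-reader £194.64: electronic goods, £100.00 or more → 9.5% → £18.4908
Mechanical keyboard £98.25: electronic goods, under £100.00 → 0% → £0.00
Cheddar block £6.60: grocery items → 3.75% → £0.2475
Umbrella £36.13: all other goods → 9.5% → £3.43235
Unrounded tax sum = £22.17065 → £22.17

£22.17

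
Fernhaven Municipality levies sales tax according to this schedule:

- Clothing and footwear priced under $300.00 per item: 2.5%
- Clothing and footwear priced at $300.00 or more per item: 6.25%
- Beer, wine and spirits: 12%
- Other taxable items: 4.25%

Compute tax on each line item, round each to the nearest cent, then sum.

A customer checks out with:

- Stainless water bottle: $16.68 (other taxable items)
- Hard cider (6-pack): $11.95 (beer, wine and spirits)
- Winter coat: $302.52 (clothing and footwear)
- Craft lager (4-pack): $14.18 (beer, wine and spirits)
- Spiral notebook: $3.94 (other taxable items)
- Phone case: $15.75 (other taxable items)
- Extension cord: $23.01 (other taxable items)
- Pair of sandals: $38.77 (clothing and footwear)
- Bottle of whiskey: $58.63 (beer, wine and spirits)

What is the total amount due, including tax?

Stainless water bottle $16.68: other taxable items → 4.25% → $0.71
Hard cider (6-pack) $11.95: beer, wine and spirits → 12% → $1.43
Winter coat $302.52: clothing and footwear, $300.00 or more → 6.25% → $18.91
Craft lager (4-pack) $14.18: beer, wine and spirits → 12% → $1.70
Spiral notebook $3.94: other taxable items → 4.25% → $0.17
Phone case $15.75: other taxable items → 4.25% → $0.67
Extension cord $23.01: other taxable items → 4.25% → $0.98
Pair of sandals $38.77: clothing and footwear, under $300.00 → 2.5% → $0.97
Bottle of whiskey $58.63: beer, wine and spirits → 12% → $7.04
Subtotal = $485.43; tax = $32.58; total due = $518.01

$518.01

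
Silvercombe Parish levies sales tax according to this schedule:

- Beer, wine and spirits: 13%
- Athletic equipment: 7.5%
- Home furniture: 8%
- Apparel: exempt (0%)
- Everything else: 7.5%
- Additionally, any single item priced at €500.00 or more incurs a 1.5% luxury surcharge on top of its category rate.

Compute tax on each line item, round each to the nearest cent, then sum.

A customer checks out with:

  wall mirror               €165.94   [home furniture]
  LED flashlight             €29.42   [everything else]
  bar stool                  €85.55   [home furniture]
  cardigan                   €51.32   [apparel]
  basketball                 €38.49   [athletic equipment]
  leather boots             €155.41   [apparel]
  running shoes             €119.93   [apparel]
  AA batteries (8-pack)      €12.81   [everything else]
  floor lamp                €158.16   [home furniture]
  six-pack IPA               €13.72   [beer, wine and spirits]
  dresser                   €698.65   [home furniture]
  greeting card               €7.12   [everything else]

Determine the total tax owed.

€107.51

Wall mirror €165.94: home furniture → 8% → €13.28
LED flashlight €29.42: everything else → 7.5% → €2.21
Bar stool €85.55: home furniture → 8% → €6.84
Cardigan €51.32: apparel → 0% → €0.00
Basketball €38.49: athletic equipment → 7.5% → €2.89
Leather boots €155.41: apparel → 0% → €0.00
Running shoes €119.93: apparel → 0% → €0.00
AA batteries (8-pack) €12.81: everything else → 7.5% → €0.96
Floor lamp €158.16: home furniture → 8% → €12.65
Six-pack IPA €13.72: beer, wine and spirits → 13% → €1.78
Dresser €698.65: home furniture → 8% + 1.5% surcharge = 9.5% → €66.37
Greeting card €7.12: everything else → 7.5% → €0.53
Total tax = €13.28 + €2.21 + €6.84 + €2.89 + €0.96 + €12.65 + €1.78 + €66.37 + €0.53 = €107.51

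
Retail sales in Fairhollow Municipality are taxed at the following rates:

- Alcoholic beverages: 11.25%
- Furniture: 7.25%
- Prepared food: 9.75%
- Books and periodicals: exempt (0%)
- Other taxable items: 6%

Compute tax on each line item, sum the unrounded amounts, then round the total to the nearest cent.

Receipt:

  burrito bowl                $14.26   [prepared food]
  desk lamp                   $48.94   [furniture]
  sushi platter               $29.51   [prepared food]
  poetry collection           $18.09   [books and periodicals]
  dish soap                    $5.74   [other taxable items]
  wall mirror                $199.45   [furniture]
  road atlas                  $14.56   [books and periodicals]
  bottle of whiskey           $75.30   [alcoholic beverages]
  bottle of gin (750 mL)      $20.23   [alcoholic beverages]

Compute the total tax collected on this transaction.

Burrito bowl $14.26: prepared food → 9.75% → $1.39035
Desk lamp $48.94: furniture → 7.25% → $3.54815
Sushi platter $29.51: prepared food → 9.75% → $2.877225
Poetry collection $18.09: books and periodicals → 0% → $0.00
Dish soap $5.74: other taxable items → 6% → $0.3444
Wall mirror $199.45: furniture → 7.25% → $14.460125
Road atlas $14.56: books and periodicals → 0% → $0.00
Bottle of whiskey $75.30: alcoholic beverages → 11.25% → $8.47125
Bottle of gin (750 mL) $20.23: alcoholic beverages → 11.25% → $2.275875
Unrounded tax sum = $33.367375 → $33.37

$33.37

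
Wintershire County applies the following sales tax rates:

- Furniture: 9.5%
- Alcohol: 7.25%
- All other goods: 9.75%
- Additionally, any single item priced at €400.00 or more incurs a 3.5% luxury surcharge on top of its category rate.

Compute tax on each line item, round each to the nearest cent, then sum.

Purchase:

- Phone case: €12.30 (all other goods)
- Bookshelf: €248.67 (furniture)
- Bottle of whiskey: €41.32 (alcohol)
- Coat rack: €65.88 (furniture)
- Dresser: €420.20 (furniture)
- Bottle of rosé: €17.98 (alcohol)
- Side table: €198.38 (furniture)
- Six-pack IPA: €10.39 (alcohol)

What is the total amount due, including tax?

Phone case €12.30: all other goods → 9.75% → €1.20
Bookshelf €248.67: furniture → 9.5% → €23.62
Bottle of whiskey €41.32: alcohol → 7.25% → €3.00
Coat rack €65.88: furniture → 9.5% → €6.26
Dresser €420.20: furniture → 9.5% + 3.5% surcharge = 13% → €54.63
Bottle of rosé €17.98: alcohol → 7.25% → €1.30
Side table €198.38: furniture → 9.5% → €18.85
Six-pack IPA €10.39: alcohol → 7.25% → €0.75
Subtotal = €1015.12; tax = €109.61; total due = €1124.73

€1124.73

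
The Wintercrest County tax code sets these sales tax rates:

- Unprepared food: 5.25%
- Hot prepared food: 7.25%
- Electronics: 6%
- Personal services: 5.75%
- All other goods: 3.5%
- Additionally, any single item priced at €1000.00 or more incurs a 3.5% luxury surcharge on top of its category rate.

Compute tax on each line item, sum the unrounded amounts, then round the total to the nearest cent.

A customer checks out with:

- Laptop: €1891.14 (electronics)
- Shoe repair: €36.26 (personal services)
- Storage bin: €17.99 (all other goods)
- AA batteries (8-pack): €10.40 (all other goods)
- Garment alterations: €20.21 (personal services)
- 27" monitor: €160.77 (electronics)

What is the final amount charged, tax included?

Laptop €1891.14: electronics → 6% + 3.5% surcharge = 9.5% → €179.6583
Shoe repair €36.26: personal services → 5.75% → €2.08495
Storage bin €17.99: all other goods → 3.5% → €0.62965
AA batteries (8-pack) €10.40: all other goods → 3.5% → €0.364
Garment alterations €20.21: personal services → 5.75% → €1.162075
27" monitor €160.77: electronics → 6% → €9.6462
Subtotal = €2136.77; unrounded tax = €193.545175 → €193.55; total due = €2330.32

€2330.32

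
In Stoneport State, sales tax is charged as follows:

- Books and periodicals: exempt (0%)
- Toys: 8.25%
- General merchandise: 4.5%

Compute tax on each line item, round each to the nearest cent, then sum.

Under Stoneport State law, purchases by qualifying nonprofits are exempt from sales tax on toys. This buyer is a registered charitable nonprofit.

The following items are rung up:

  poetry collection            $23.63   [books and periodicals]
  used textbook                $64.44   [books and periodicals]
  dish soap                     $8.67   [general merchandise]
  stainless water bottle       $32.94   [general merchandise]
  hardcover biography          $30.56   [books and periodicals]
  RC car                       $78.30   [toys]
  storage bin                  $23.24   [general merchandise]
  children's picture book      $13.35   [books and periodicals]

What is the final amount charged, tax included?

Poetry collection $23.63: books and periodicals → 0% → $0.00
Used textbook $64.44: books and periodicals → 0% → $0.00
Dish soap $8.67: general merchandise → 4.5% → $0.39
Stainless water bottle $32.94: general merchandise → 4.5% → $1.48
Hardcover biography $30.56: books and periodicals → 0% → $0.00
RC car $78.30: toys, buyer-exempt → 0% → $0.00
Storage bin $23.24: general merchandise → 4.5% → $1.05
Children's picture book $13.35: books and periodicals → 0% → $0.00
Subtotal = $275.13; tax = $2.92; total due = $278.05

$278.05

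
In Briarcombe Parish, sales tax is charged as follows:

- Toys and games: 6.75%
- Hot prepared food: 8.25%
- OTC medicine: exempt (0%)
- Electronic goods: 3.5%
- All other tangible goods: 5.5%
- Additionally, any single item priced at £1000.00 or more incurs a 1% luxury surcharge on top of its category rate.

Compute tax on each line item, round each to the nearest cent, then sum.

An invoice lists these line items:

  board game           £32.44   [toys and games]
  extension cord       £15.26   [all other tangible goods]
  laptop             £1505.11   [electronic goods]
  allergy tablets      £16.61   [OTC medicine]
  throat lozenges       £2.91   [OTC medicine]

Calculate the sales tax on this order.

£70.76

Board game £32.44: toys and games → 6.75% → £2.19
Extension cord £15.26: all other tangible goods → 5.5% → £0.84
Laptop £1505.11: electronic goods → 3.5% + 1% surcharge = 4.5% → £67.73
Allergy tablets £16.61: OTC medicine → 0% → £0.00
Throat lozenges £2.91: OTC medicine → 0% → £0.00
Total tax = £2.19 + £0.84 + £67.73 = £70.76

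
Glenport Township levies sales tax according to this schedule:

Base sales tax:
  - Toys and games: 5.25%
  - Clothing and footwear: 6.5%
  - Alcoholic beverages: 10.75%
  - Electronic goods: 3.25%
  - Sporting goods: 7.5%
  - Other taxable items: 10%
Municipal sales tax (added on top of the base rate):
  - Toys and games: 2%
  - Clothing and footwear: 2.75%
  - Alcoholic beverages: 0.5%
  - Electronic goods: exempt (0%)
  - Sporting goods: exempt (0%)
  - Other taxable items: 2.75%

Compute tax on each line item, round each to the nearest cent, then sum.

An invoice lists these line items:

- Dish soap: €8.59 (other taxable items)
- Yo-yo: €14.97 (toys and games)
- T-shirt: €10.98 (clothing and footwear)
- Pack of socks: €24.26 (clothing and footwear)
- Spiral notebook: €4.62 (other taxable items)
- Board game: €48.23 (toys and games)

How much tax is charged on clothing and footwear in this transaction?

€3.26

T-shirt €10.98: clothing and footwear → 6.5% + 2.75% municipal = 9.25% → €1.02
Pack of socks €24.26: clothing and footwear → 6.5% + 2.75% municipal = 9.25% → €2.24
Tax on clothing and footwear = €1.02 + €2.24 = €3.26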